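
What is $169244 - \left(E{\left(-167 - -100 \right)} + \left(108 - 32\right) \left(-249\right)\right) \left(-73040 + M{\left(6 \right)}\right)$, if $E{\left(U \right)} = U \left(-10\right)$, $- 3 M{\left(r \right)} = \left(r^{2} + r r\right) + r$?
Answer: $-1333577520$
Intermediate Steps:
$M{\left(r \right)} = - \frac{2 r^{2}}{3} - \frac{r}{3}$ ($M{\left(r \right)} = - \frac{\left(r^{2} + r r\right) + r}{3} = - \frac{\left(r^{2} + r^{2}\right) + r}{3} = - \frac{2 r^{2} + r}{3} = - \frac{r + 2 r^{2}}{3} = - \frac{2 r^{2}}{3} - \frac{r}{3}$)
$E{\left(U \right)} = - 10 U$
$169244 - \left(E{\left(-167 - -100 \right)} + \left(108 - 32\right) \left(-249\right)\right) \left(-73040 + M{\left(6 \right)}\right) = 169244 - \left(- 10 \left(-167 - -100\right) + \left(108 - 32\right) \left(-249\right)\right) \left(-73040 - 2 \left(1 + 2 \cdot 6\right)\right) = 169244 - \left(- 10 \left(-167 + 100\right) + 76 \left(-249\right)\right) \left(-73040 - 2 \left(1 + 12\right)\right) = 169244 - \left(\left(-10\right) \left(-67\right) - 18924\right) \left(-73040 - 2 \cdot 13\right) = 169244 - \left(670 - 18924\right) \left(-73040 - 26\right) = 169244 - \left(-18254\right) \left(-73066\right) = 169244 - 1333746764 = -1333577520$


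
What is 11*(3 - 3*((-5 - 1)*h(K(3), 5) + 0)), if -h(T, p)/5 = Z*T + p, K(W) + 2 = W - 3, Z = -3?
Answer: -10857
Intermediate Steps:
K(W) = -5 + W (K(W) = -2 + (W - 3) = -2 + (-3 + W) = -5 + W)
h(T, p) = -5*p + 15*T (h(T, p) = -5*(-3*T + p) = -5*(p - 3*T) = -5*p + 15*T)
11*(3 - 3*((-5 - 1)*h(K(3), 5) + 0)) = 11*(3 - 3*((-5 - 1)*(-5*5 + 15*(-5 + 3)) + 0)) = 11*(3 - 3*(-6*(-25 + 15*(-2)) + 0)) = 11*(3 - 3*(-6*(-25 - 30) + 0)) = 11*(3 - 3*(-6*(-55) + 0)) = 11*(3 - 3*(330 + 0)) = 11*(3 - 3*330) = 11*(3 - 990) = 11*(-987) = -10857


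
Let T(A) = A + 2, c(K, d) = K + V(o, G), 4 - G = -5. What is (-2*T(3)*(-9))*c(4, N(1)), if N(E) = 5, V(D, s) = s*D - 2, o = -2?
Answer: -1440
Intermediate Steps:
G = 9 (G = 4 - 1*(-5) = 4 + 5 = 9)
V(D, s) = -2 + D*s (V(D, s) = D*s - 2 = -2 + D*s)
c(K, d) = -20 + K (c(K, d) = K + (-2 - 2*9) = K + (-2 - 18) = K - 20 = -20 + K)
T(A) = 2 + A
(-2*T(3)*(-9))*c(4, N(1)) = (-2*(2 + 3)*(-9))*(-20 + 4) = (-2*5*(-9))*(-16) = -10*(-9)*(-16) = 90*(-16) = -1440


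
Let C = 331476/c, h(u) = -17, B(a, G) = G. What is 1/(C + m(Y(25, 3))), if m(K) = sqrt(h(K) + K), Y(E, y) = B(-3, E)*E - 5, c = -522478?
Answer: 14432409794/13708252477773 + 68245815121*sqrt(67)/13708252477773 ≈ 0.041803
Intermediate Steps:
Y(E, y) = -5 + E**2 (Y(E, y) = E*E - 5 = E**2 - 5 = -5 + E**2)
C = -165738/261239 (C = 331476/(-522478) = 331476*(-1/522478) = -165738/261239 ≈ -0.63443)
m(K) = sqrt(-17 + K)
1/(C + m(Y(25, 3))) = 1/(-165738/261239 + sqrt(-17 + (-5 + 25**2))) = 1/(-165738/261239 + sqrt(-17 + (-5 + 625))) = 1/(-165738/261239 + sqrt(-17 + 620)) = 1/(-165738/261239 + sqrt(603)) = 1/(-165738/261239 + 3*sqrt(67))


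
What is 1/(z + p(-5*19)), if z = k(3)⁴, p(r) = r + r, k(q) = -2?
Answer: -1/174 ≈ -0.0057471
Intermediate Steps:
p(r) = 2*r
z = 16 (z = (-2)⁴ = 16)
1/(z + p(-5*19)) = 1/(16 + 2*(-5*19)) = 1/(16 + 2*(-95)) = 1/(16 - 190) = 1/(-174) = -1/174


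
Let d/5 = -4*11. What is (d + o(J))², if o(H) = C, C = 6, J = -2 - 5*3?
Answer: 45796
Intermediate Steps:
d = -220 (d = 5*(-4*11) = 5*(-44) = -220)
J = -17 (J = -2 - 15 = -17)
o(H) = 6
(d + o(J))² = (-220 + 6)² = (-214)² = 45796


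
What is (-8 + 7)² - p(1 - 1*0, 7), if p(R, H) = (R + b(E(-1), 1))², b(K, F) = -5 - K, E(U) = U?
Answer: -8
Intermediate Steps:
p(R, H) = (-4 + R)² (p(R, H) = (R + (-5 - 1*(-1)))² = (R + (-5 + 1))² = (R - 4)² = (-4 + R)²)
(-8 + 7)² - p(1 - 1*0, 7) = (-8 + 7)² - (-4 + (1 - 1*0))² = (-1)² - (-4 + (1 + 0))² = 1 - (-4 + 1)² = 1 - 1*(-3)² = 1 - 1*9 = 1 - 9 = -8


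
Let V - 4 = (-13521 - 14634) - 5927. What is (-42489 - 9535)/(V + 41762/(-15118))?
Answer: 393249416/257616483 ≈ 1.5265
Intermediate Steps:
V = -34078 (V = 4 + ((-13521 - 14634) - 5927) = 4 + (-28155 - 5927) = 4 - 34082 = -34078)
(-42489 - 9535)/(V + 41762/(-15118)) = (-42489 - 9535)/(-34078 + 41762/(-15118)) = -52024/(-34078 + 41762*(-1/15118)) = -52024/(-34078 - 20881/7559) = -52024/(-257616483/7559) = -52024*(-7559/257616483) = 393249416/257616483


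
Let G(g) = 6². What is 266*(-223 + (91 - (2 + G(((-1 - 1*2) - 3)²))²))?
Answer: -419216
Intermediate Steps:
G(g) = 36
266*(-223 + (91 - (2 + G(((-1 - 1*2) - 3)²))²)) = 266*(-223 + (91 - (2 + 36)²)) = 266*(-223 + (91 - 1*38²)) = 266*(-223 + (91 - 1*1444)) = 266*(-223 + (91 - 1444)) = 266*(-223 - 1353) = 266*(-1576) = -419216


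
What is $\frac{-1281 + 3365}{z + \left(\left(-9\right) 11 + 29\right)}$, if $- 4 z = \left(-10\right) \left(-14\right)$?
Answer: $- \frac{2084}{105} \approx -19.848$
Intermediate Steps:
$z = -35$ ($z = - \frac{\left(-10\right) \left(-14\right)}{4} = \left(- \frac{1}{4}\right) 140 = -35$)
$\frac{-1281 + 3365}{z + \left(\left(-9\right) 11 + 29\right)} = \frac{-1281 + 3365}{-35 + \left(\left(-9\right) 11 + 29\right)} = \frac{2084}{-35 + \left(-99 + 29\right)} = \frac{2084}{-35 - 70} = \frac{2084}{-105} = 2084 \left(- \frac{1}{105}\right) = - \frac{2084}{105}$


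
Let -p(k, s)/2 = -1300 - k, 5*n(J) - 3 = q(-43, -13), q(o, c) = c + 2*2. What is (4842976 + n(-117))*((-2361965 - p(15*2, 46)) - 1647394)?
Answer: -97150534570606/5 ≈ -1.9430e+13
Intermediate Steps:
q(o, c) = 4 + c (q(o, c) = c + 4 = 4 + c)
n(J) = -6/5 (n(J) = 3/5 + (4 - 13)/5 = 3/5 + (1/5)*(-9) = 3/5 - 9/5 = -6/5)
p(k, s) = 2600 + 2*k (p(k, s) = -2*(-1300 - k) = 2600 + 2*k)
(4842976 + n(-117))*((-2361965 - p(15*2, 46)) - 1647394) = (4842976 - 6/5)*((-2361965 - (2600 + 2*(15*2))) - 1647394) = 24214874*((-2361965 - (2600 + 2*30)) - 1647394)/5 = 24214874*((-2361965 - (2600 + 60)) - 1647394)/5 = 24214874*((-2361965 - 1*2660) - 1647394)/5 = 24214874*((-2361965 - 2660) - 1647394)/5 = 24214874*(-2364625 - 1647394)/5 = (24214874/5)*(-4012019) = -97150534570606/5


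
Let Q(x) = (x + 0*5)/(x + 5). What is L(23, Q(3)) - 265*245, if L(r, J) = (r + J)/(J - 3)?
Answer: -1363612/21 ≈ -64934.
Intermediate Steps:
Q(x) = x/(5 + x) (Q(x) = (x + 0)/(5 + x) = x/(5 + x))
L(r, J) = (J + r)/(-3 + J)
L(23, Q(3)) - 265*245 = (3/(5 + 3) + 23)/(-3 + 3/(5 + 3)) - 265*245 = (3/8 + 23)/(-3 + 3/8) - 64925 = (187/8)/(-21/8) - 64925 = -8/21*187/8 - 64925 = -187/21 - 64925 = -1363612/21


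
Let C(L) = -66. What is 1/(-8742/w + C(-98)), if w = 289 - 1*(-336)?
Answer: -625/49992 ≈ -0.012502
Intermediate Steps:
w = 625 (w = 289 + 336 = 625)
1/(-8742/w + C(-98)) = 1/(-8742/625 - 66) = 1/(-49992/625) = -625/49992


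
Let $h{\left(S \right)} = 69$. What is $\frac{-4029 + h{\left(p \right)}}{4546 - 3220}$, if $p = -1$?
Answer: $- \frac{660}{221} \approx -2.9864$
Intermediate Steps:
$\frac{-4029 + h{\left(p \right)}}{4546 - 3220} = \frac{-4029 + 69}{4546 - 3220} = - \frac{3960}{1326} = \left(-3960\right) \frac{1}{1326} = - \frac{660}{221}$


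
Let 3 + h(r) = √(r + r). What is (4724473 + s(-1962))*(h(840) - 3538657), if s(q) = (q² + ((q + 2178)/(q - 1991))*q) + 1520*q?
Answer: -78219683531636180/3953 + 88417291892*√105/3953 ≈ -1.9787e+13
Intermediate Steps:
s(q) = q² + 1520*q + q*(2178 + q)/(-1991 + q) (s(q) = (q² + ((2178 + q)/(-1991 + q))*q) + 1520*q = (q² + q*(2178 + q)/(-1991 + q)) + 1520*q = q² + 1520*q + q*(2178 + q)/(-1991 + q))
h(r) = -3 + √2*√r (h(r) = -3 + √(r + r) = -3 + √(2*r) = -3 + √2*√r)
(4724473 + s(-1962))*(h(840) - 3538657) = (4724473 - 1962*(-3024142 + (-1962)² - 470*(-1962))/(-1991 - 1962))*((-3 + √2*√840) - 3538657) = (4724473 - 1962*(-3024142 + 3849444 + 922140)/(-3953))*((-3 + √2*(2*√210)) - 3538657) = (4724473 - 1962*(-1/3953)*1747442)*((-3 + 4*√105) - 3538657) = (4724473 + 3428481204/3953)*(-3538660 + 4*√105) = 22104322973*(-3538660 + 4*√105)/3953 = -78219683531636180/3953 + 88417291892*√105/3953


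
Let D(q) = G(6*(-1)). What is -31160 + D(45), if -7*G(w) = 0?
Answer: -31160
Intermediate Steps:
G(w) = 0 (G(w) = -⅐*0 = 0)
D(q) = 0
-31160 + D(45) = -31160 + 0 = -31160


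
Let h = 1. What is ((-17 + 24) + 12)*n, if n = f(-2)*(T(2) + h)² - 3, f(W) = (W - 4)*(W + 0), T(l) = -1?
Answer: -57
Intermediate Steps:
f(W) = W*(-4 + W) (f(W) = (-4 + W)*W = W*(-4 + W))
n = -3 (n = (-2*(-4 - 2))*(-1 + 1)² - 3 = -2*(-6)*0² - 3 = 12*0 - 3 = 0 - 3 = -3)
((-17 + 24) + 12)*n = ((-17 + 24) + 12)*(-3) = (7 + 12)*(-3) = 19*(-3) = -57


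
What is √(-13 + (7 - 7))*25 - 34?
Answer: -34 + 25*I*√13 ≈ -34.0 + 90.139*I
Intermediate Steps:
√(-13 + (7 - 7))*25 - 34 = √(-13 + 0)*25 - 34 = √(-13)*25 - 34 = (I*√13)*25 - 34 = 25*I*√13 - 34 = -34 + 25*I*√13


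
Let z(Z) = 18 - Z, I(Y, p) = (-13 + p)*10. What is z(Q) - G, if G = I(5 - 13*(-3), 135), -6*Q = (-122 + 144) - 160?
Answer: -1225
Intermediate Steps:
Q = 23 (Q = -((-122 + 144) - 160)/6 = -(22 - 160)/6 = -⅙*(-138) = 23)
I(Y, p) = -130 + 10*p
G = 1220 (G = -130 + 10*135 = -130 + 1350 = 1220)
z(Q) - G = (18 - 1*23) - 1*1220 = (18 - 23) - 1220 = -5 - 1220 = -1225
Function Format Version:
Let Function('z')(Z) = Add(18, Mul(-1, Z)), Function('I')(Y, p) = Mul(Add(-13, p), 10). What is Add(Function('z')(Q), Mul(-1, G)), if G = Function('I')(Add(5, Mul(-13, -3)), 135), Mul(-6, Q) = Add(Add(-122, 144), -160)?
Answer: -1225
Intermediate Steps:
Q = 23 (Q = Mul(Rational(-1, 6), Add(Add(-122, 144), -160)) = Mul(Rational(-1, 6), Add(22, -160)) = Mul(Rational(-1, 6), -138) = 23)
Function('I')(Y, p) = Add(-130, Mul(10, p))
G = 1220 (G = Add(-130, Mul(10, 135)) = Add(-130, 1350) = 1220)
Add(Function('z')(Q), Mul(-1, G)) = Add(Add(18, Mul(-1, 23)), Mul(-1, 1220)) = Add(Add(18, -23), -1220) = Add(-5, -1220) = -1225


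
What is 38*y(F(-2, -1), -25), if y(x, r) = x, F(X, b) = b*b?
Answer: 38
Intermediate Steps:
F(X, b) = b²
38*y(F(-2, -1), -25) = 38*(-1)² = 38*1 = 38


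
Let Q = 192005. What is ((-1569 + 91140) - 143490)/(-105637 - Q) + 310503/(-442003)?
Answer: -22862124723/43852885642 ≈ -0.52134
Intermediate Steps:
((-1569 + 91140) - 143490)/(-105637 - Q) + 310503/(-442003) = ((-1569 + 91140) - 143490)/(-105637 - 1*192005) + 310503/(-442003) = (89571 - 143490)/(-105637 - 192005) + 310503*(-1/442003) = -53919/(-297642) - 310503/442003 = -53919*(-1/297642) - 310503/442003 = 17973/99214 - 310503/442003 = -22862124723/43852885642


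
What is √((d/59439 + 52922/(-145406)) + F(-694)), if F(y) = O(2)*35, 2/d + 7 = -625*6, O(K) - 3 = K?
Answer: √159281770292807346658690086/955027989357 ≈ 13.215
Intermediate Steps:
O(K) = 3 + K
d = -2/3757 (d = 2/(-7 - 625*6) = 2/(-7 - 3750) = 2/(-3757) = 2*(-1/3757) = -2/3757 ≈ -0.00053234)
F(y) = 175 (F(y) = (3 + 2)*35 = 5*35 = 175)
√((d/59439 + 52922/(-145406)) + F(-694)) = √((-2/3757/59439 + 52922/(-145406)) + 175) = √((-2/3757*1/59439 + 52922*(-1/145406)) + 175) = √((-2/223312323 - 26461/72703) + 175) = √(-5909067524309/16235475819069 + 175) = √(2835299200812766/16235475819069) = √159281770292807346658690086/955027989357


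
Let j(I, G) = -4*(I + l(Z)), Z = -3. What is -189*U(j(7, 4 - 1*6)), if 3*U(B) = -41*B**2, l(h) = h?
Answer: 661248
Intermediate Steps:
j(I, G) = 12 - 4*I (j(I, G) = -4*(I - 3) = -4*(-3 + I) = 12 - 4*I)
U(B) = -41*B**2/3 (U(B) = (-41*B**2)/3 = -41*B**2/3)
-189*U(j(7, 4 - 1*6)) = -(-2583)*(12 - 4*7)**2 = -(-2583)*(12 - 28)**2 = -(-2583)*(-16)**2 = -(-2583)*256 = -189*(-10496/3) = 661248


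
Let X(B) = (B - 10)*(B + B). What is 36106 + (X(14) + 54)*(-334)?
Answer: -19338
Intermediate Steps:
X(B) = 2*B*(-10 + B) (X(B) = (-10 + B)*(2*B) = 2*B*(-10 + B))
36106 + (X(14) + 54)*(-334) = 36106 + (2*14*(-10 + 14) + 54)*(-334) = 36106 + (2*14*4 + 54)*(-334) = 36106 + (112 + 54)*(-334) = 36106 + 166*(-334) = 36106 - 55444 = -19338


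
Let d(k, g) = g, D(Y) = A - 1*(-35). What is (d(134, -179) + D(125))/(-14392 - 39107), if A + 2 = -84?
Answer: 230/53499 ≈ 0.0042991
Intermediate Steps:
A = -86 (A = -2 - 84 = -86)
D(Y) = -51 (D(Y) = -86 - 1*(-35) = -86 + 35 = -51)
(d(134, -179) + D(125))/(-14392 - 39107) = (-179 - 51)/(-14392 - 39107) = -230/(-53499) = -230*(-1/53499) = 230/53499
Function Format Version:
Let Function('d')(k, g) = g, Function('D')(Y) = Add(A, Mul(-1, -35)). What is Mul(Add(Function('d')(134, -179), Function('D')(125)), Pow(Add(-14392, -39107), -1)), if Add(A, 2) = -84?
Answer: Rational(230, 53499) ≈ 0.0042991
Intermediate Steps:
A = -86 (A = Add(-2, -84) = -86)
Function('D')(Y) = -51 (Function('D')(Y) = Add(-86, Mul(-1, -35)) = Add(-86, 35) = -51)
Mul(Add(Function('d')(134, -179), Function('D')(125)), Pow(Add(-14392, -39107), -1)) = Mul(Add(-179, -51), Pow(Add(-14392, -39107), -1)) = Mul(-230, Pow(-53499, -1)) = Mul(-230, Rational(-1, 53499)) = Rational(230, 53499)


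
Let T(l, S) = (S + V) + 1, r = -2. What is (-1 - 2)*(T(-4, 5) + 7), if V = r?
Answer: -33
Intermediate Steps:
V = -2
T(l, S) = -1 + S (T(l, S) = (S - 2) + 1 = (-2 + S) + 1 = -1 + S)
(-1 - 2)*(T(-4, 5) + 7) = (-1 - 2)*((-1 + 5) + 7) = -3*(4 + 7) = -3*11 = -33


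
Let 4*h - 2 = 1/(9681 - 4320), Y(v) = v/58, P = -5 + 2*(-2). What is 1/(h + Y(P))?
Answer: 621876/214469 ≈ 2.8996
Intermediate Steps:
P = -9 (P = -5 - 4 = -9)
Y(v) = v/58 (Y(v) = v*(1/58) = v/58)
h = 10723/21444 (h = ½ + 1/(4*(9681 - 4320)) = ½ + (¼)/5361 = ½ + (¼)*(1/5361) = ½ + 1/21444 = 10723/21444 ≈ 0.50005)
1/(h + Y(P)) = 1/(10723/21444 + (1/58)*(-9)) = 1/(10723/21444 - 9/58) = 1/(214469/621876) = 621876/214469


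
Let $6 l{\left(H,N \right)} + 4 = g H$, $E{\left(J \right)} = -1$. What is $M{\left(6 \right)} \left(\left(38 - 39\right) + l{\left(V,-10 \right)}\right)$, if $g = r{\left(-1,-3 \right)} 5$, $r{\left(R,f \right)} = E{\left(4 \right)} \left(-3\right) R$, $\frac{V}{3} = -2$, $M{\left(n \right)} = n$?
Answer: $80$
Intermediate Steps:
$V = -6$ ($V = 3 \left(-2\right) = -6$)
$r{\left(R,f \right)} = 3 R$ ($r{\left(R,f \right)} = \left(-1\right) \left(-3\right) R = 3 R$)
$g = -15$ ($g = 3 \left(-1\right) 5 = \left(-3\right) 5 = -15$)
$l{\left(H,N \right)} = - \frac{2}{3} - \frac{5 H}{2}$ ($l{\left(H,N \right)} = - \frac{2}{3} + \frac{\left(-15\right) H}{6} = - \frac{2}{3} - \frac{5 H}{2}$)
$M{\left(6 \right)} \left(\left(38 - 39\right) + l{\left(V,-10 \right)}\right) = 6 \left(\left(38 - 39\right) - - \frac{43}{3}\right) = 6 \left(-1 + \left(- \frac{2}{3} + 15\right)\right) = 6 \left(-1 + \frac{43}{3}\right) = 6 \cdot \frac{40}{3} = 80$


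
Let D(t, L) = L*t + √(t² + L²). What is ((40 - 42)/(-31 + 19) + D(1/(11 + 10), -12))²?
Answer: 254309/1764 - 17*√63505/441 ≈ 134.45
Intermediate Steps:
D(t, L) = √(L² + t²) + L*t (D(t, L) = L*t + √(L² + t²) = √(L² + t²) + L*t)
((40 - 42)/(-31 + 19) + D(1/(11 + 10), -12))² = ((40 - 42)/(-31 + 19) + (√((-12)² + (1/(11 + 10))²) - 12/(11 + 10)))² = (-2/(-12) + (√(144 + (1/21)²) - 12/21))² = (-2*(-1/12) + (√(144 + (1/21)²) - 12*1/21))² = (⅙ + (√(144 + 1/441) - 4/7))² = (⅙ + (√(63505/441) - 4/7))² = (⅙ + (√63505/21 - 4/7))² = (⅙ + (-4/7 + √63505/21))² = (-17/42 + √63505/21)²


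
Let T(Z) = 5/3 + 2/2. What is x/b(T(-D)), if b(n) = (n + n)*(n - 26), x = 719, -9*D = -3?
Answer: -6471/1120 ≈ -5.7777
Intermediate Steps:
D = ⅓ (D = -⅑*(-3) = ⅓ ≈ 0.33333)
T(Z) = 8/3 (T(Z) = 5*(⅓) + 2*(½) = 5/3 + 1 = 8/3)
b(n) = 2*n*(-26 + n) (b(n) = (2*n)*(-26 + n) = 2*n*(-26 + n))
x/b(T(-D)) = 719/((2*(8/3)*(-26 + 8/3))) = 719/((2*(8/3)*(-70/3))) = 719/(-1120/9) = 719*(-9/1120) = -6471/1120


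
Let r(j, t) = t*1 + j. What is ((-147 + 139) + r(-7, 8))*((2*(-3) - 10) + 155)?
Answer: -973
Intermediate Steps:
r(j, t) = j + t (r(j, t) = t + j = j + t)
((-147 + 139) + r(-7, 8))*((2*(-3) - 10) + 155) = ((-147 + 139) + (-7 + 8))*((2*(-3) - 10) + 155) = (-8 + 1)*((-6 - 10) + 155) = -7*(-16 + 155) = -7*139 = -973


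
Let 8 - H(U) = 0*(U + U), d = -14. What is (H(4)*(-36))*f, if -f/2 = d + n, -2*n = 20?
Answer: -13824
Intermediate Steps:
n = -10 (n = -1/2*20 = -10)
H(U) = 8 (H(U) = 8 - 0*(U + U) = 8 - 0*2*U = 8 - 1*0 = 8 + 0 = 8)
f = 48 (f = -2*(-14 - 10) = -2*(-24) = 48)
(H(4)*(-36))*f = (8*(-36))*48 = -288*48 = -13824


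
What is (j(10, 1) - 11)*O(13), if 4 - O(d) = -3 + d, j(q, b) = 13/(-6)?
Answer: 79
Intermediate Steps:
j(q, b) = -13/6 (j(q, b) = 13*(-⅙) = -13/6)
O(d) = 7 - d (O(d) = 4 - (-3 + d) = 4 + (3 - d) = 7 - d)
(j(10, 1) - 11)*O(13) = (-13/6 - 11)*(7 - 1*13) = -79*(7 - 13)/6 = -79/6*(-6) = 79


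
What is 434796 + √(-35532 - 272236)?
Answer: 434796 + 2*I*√76942 ≈ 4.348e+5 + 554.77*I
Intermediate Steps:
434796 + √(-35532 - 272236) = 434796 + √(-307768) = 434796 + 2*I*√76942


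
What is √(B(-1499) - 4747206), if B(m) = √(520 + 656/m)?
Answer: √(-10666976629206 + 8994*√32429366)/1499 ≈ 2178.8*I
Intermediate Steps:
√(B(-1499) - 4747206) = √(2*√(130 + 164/(-1499)) - 4747206) = √(2*√(130 + 164*(-1/1499)) - 4747206) = √(2*√(130 - 164/1499) - 4747206) = √(2*√(194706/1499) - 4747206) = √(2*(3*√32429366/1499) - 4747206) = √(6*√32429366/1499 - 4747206) = √(-4747206 + 6*√32429366/1499)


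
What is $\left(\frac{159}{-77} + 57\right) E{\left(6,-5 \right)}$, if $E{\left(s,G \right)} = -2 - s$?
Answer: $- \frac{33840}{77} \approx -439.48$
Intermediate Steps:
$\left(\frac{159}{-77} + 57\right) E{\left(6,-5 \right)} = \left(\frac{159}{-77} + 57\right) \left(-2 - 6\right) = \left(159 \left(- \frac{1}{77}\right) + 57\right) \left(-2 - 6\right) = \left(- \frac{159}{77} + 57\right) \left(-8\right) = \frac{4230}{77} \left(-8\right) = - \frac{33840}{77}$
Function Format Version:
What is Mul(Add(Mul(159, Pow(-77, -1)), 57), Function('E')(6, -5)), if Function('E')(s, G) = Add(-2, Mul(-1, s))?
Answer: Rational(-33840, 77) ≈ -439.48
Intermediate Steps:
Mul(Add(Mul(159, Pow(-77, -1)), 57), Function('E')(6, -5)) = Mul(Add(Mul(159, Pow(-77, -1)), 57), Add(-2, Mul(-1, 6))) = Mul(Add(Mul(159, Rational(-1, 77)), 57), Add(-2, -6)) = Mul(Add(Rational(-159, 77), 57), -8) = Mul(Rational(4230, 77), -8) = Rational(-33840, 77)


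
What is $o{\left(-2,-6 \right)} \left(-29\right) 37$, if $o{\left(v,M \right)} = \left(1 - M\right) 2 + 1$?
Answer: $-16095$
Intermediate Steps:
$o{\left(v,M \right)} = 3 - 2 M$ ($o{\left(v,M \right)} = \left(2 - 2 M\right) + 1 = 3 - 2 M$)
$o{\left(-2,-6 \right)} \left(-29\right) 37 = \left(3 - -12\right) \left(-29\right) 37 = \left(3 + 12\right) \left(-29\right) 37 = 15 \left(-29\right) 37 = \left(-435\right) 37 = -16095$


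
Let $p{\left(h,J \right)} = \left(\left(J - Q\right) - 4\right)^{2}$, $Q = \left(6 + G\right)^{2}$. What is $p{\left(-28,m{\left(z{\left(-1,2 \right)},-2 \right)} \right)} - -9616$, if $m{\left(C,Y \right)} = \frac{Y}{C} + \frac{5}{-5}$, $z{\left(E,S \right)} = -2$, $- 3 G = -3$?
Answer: $12425$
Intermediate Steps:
$G = 1$ ($G = \left(- \frac{1}{3}\right) \left(-3\right) = 1$)
$Q = 49$ ($Q = \left(6 + 1\right)^{2} = 7^{2} = 49$)
$m{\left(C,Y \right)} = -1 + \frac{Y}{C}$ ($m{\left(C,Y \right)} = \frac{Y}{C} + 5 \left(- \frac{1}{5}\right) = \frac{Y}{C} - 1 = -1 + \frac{Y}{C}$)
$p{\left(h,J \right)} = \left(-53 + J\right)^{2}$ ($p{\left(h,J \right)} = \left(\left(J - 49\right) - 4\right)^{2} = \left(\left(-49 + J\right) - 4\right)^{2} = \left(-53 + J\right)^{2}$)
$p{\left(-28,m{\left(z{\left(-1,2 \right)},-2 \right)} \right)} - -9616 = \left(53 - \frac{-2 - -2}{-2}\right)^{2} - -9616 = \left(53 - - \frac{-2 + 2}{2}\right)^{2} + 9616 = \left(53 - \left(- \frac{1}{2}\right) 0\right)^{2} + 9616 = \left(53 - 0\right)^{2} + 9616 = \left(53 + 0\right)^{2} + 9616 = 53^{2} + 9616 = 2809 + 9616 = 12425$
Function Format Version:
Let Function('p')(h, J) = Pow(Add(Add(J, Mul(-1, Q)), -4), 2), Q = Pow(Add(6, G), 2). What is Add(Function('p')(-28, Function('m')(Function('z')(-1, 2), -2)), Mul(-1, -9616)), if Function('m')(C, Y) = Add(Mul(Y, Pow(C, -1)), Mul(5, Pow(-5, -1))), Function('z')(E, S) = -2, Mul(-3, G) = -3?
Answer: 12425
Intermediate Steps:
G = 1 (G = Mul(Rational(-1, 3), -3) = 1)
Q = 49 (Q = Pow(Add(6, 1), 2) = Pow(7, 2) = 49)
Function('m')(C, Y) = Add(-1, Mul(Y, Pow(C, -1))) (Function('m')(C, Y) = Add(Mul(Y, Pow(C, -1)), Mul(5, Rational(-1, 5))) = Add(Mul(Y, Pow(C, -1)), -1) = Add(-1, Mul(Y, Pow(C, -1))))
Function('p')(h, J) = Pow(Add(-53, J), 2) (Function('p')(h, J) = Pow(Add(Add(J, Mul(-1, 49)), -4), 2) = Pow(Add(Add(J, -49), -4), 2) = Pow(Add(Add(-49, J), -4), 2) = Pow(Add(-53, J), 2))
Add(Function('p')(-28, Function('m')(Function('z')(-1, 2), -2)), Mul(-1, -9616)) = Add(Pow(Add(53, Mul(-1, Mul(Pow(-2, -1), Add(-2, Mul(-1, -2))))), 2), Mul(-1, -9616)) = Add(Pow(Add(53, Mul(-1, Mul(Rational(-1, 2), Add(-2, 2)))), 2), 9616) = Add(Pow(Add(53, Mul(-1, Mul(Rational(-1, 2), 0))), 2), 9616) = Add(Pow(Add(53, Mul(-1, 0)), 2), 9616) = Add(Pow(Add(53, 0), 2), 9616) = Add(Pow(53, 2), 9616) = Add(2809, 9616) = 12425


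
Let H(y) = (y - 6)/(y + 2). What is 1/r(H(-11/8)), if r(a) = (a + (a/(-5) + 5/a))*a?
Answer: 125/14549 ≈ 0.0085917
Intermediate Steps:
H(y) = (-6 + y)/(2 + y)
r(a) = a*(5/a + 4*a/5) (r(a) = (a + (a*(-⅕) + 5/a))*a = (a + (-a/5 + 5/a))*a = (a + (5/a - a/5))*a = (5/a + 4*a/5)*a = a*(5/a + 4*a/5))
1/r(H(-11/8)) = 1/(5 + 4*((-6 - 11/8)/(2 - 11/8))²/5) = 1/(5 + 4*(-59/8/(5/8))²/5) = 1/(5 + 4*((8/5)*(-59/8))²/5) = 1/(5 + 4*(-59/5)²/5) = 1/(5 + (⅘)*(3481/25)) = 1/(5 + 13924/125) = 1/(14549/125) = 125/14549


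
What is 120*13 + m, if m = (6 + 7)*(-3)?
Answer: 1521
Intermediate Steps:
m = -39 (m = 13*(-3) = -39)
120*13 + m = 120*13 - 39 = 1560 - 39 = 1521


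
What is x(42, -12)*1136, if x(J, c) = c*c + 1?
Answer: 164720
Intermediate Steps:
x(J, c) = 1 + c² (x(J, c) = c² + 1 = 1 + c²)
x(42, -12)*1136 = (1 + (-12)²)*1136 = (1 + 144)*1136 = 145*1136 = 164720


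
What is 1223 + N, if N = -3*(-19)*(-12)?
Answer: 539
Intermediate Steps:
N = -684 (N = 57*(-12) = -684)
1223 + N = 1223 - 684 = 539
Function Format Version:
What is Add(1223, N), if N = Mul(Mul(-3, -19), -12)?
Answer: 539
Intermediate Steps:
N = -684 (N = Mul(57, -12) = -684)
Add(1223, N) = Add(1223, -684) = 539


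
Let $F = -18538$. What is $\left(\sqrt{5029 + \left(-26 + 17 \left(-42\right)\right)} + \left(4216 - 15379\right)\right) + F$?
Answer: $-29701 + \sqrt{4289} \approx -29636.0$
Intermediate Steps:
$\left(\sqrt{5029 + \left(-26 + 17 \left(-42\right)\right)} + \left(4216 - 15379\right)\right) + F = \left(\sqrt{5029 + \left(-26 + 17 \left(-42\right)\right)} + \left(4216 - 15379\right)\right) - 18538 = \left(\sqrt{5029 - 740} - 11163\right) - 18538 = \left(\sqrt{4289} - 11163\right) - 18538 = \left(-11163 + \sqrt{4289}\right) - 18538 = -29701 + \sqrt{4289}$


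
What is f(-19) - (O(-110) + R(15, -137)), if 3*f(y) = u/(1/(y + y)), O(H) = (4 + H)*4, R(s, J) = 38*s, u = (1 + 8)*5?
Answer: -716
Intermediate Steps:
u = 45 (u = 9*5 = 45)
O(H) = 16 + 4*H
f(y) = 30*y (f(y) = (45/(1/(y + y)))/3 = (45/(1/(2*y)))/3 = (45/((1/(2*y))))/3 = (45*(2*y))/3 = (90*y)/3 = 30*y)
f(-19) - (O(-110) + R(15, -137)) = 30*(-19) - ((16 + 4*(-110)) + 38*15) = -570 - ((16 - 440) + 570) = -570 - (-424 + 570) = -570 - 1*146 = -570 - 146 = -716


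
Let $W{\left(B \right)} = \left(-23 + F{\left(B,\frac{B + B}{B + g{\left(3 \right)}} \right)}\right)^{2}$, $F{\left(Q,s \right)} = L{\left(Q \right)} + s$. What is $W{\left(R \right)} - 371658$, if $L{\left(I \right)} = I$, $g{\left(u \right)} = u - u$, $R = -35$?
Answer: $-368522$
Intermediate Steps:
$g{\left(u \right)} = 0$
$F{\left(Q,s \right)} = Q + s$
$W{\left(B \right)} = \left(-21 + B\right)^{2}$ ($W{\left(B \right)} = \left(-23 + \left(B + \frac{B + B}{B + 0}\right)\right)^{2} = \left(-23 + \left(B + \frac{2 B}{B}\right)\right)^{2} = \left(-23 + \left(B + 2\right)\right)^{2} = \left(-23 + \left(2 + B\right)\right)^{2} = \left(-21 + B\right)^{2}$)
$W{\left(R \right)} - 371658 = \left(-21 - 35\right)^{2} - 371658 = \left(-56\right)^{2} - 371658 = 3136 - 371658 = -368522$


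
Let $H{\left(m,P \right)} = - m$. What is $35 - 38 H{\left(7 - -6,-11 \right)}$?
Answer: $529$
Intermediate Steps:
$35 - 38 H{\left(7 - -6,-11 \right)} = 35 - 38 \left(- (7 - -6)\right) = 35 - 38 \left(- (7 + 6)\right) = 35 - 38 \left(\left(-1\right) 13\right) = 35 - -494 = 35 + 494 = 529$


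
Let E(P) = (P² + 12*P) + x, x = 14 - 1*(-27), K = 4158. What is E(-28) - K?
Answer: -3669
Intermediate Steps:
x = 41 (x = 14 + 27 = 41)
E(P) = 41 + P² + 12*P (E(P) = (P² + 12*P) + 41 = 41 + P² + 12*P)
E(-28) - K = (41 + (-28)² + 12*(-28)) - 1*4158 = (41 + 784 - 336) - 4158 = 489 - 4158 = -3669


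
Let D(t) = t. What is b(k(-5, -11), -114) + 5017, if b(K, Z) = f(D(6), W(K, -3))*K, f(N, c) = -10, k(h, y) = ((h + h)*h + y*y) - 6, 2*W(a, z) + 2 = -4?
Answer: 3367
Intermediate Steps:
W(a, z) = -3 (W(a, z) = -1 + (½)*(-4) = -1 - 2 = -3)
k(h, y) = -6 + y² + 2*h² (k(h, y) = ((2*h)*h + y²) - 6 = (2*h² + y²) - 6 = (y² + 2*h²) - 6 = -6 + y² + 2*h²)
b(K, Z) = -10*K
b(k(-5, -11), -114) + 5017 = -10*(-6 + (-11)² + 2*(-5)²) + 5017 = -10*(-6 + 121 + 2*25) + 5017 = -10*(-6 + 121 + 50) + 5017 = -10*165 + 5017 = -1650 + 5017 = 3367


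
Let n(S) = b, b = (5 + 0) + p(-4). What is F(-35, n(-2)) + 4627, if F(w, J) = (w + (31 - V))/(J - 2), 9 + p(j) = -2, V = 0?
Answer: 9255/2 ≈ 4627.5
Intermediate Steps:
p(j) = -11 (p(j) = -9 - 2 = -11)
b = -6 (b = (5 + 0) - 11 = 5 - 11 = -6)
n(S) = -6
F(w, J) = (31 + w)/(-2 + J) (F(w, J) = (w + (31 - 1*0))/(J - 2) = (w + (31 + 0))/(-2 + J) = (w + 31)/(-2 + J) = (31 + w)/(-2 + J))
F(-35, n(-2)) + 4627 = (31 - 35)/(-2 - 6) + 4627 = -4/(-8) + 4627 = -⅛*(-4) + 4627 = ½ + 4627 = 9255/2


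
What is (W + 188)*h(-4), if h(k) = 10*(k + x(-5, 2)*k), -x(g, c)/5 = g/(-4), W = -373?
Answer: -38850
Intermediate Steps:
x(g, c) = 5*g/4 (x(g, c) = -5*g/(-4) = -5*g*(-1)/4 = -(-5)*g/4 = 5*g/4)
h(k) = -105*k/2 (h(k) = 10*(k + ((5/4)*(-5))*k) = 10*(k - 25*k/4) = 10*(-21*k/4) = -105*k/2)
(W + 188)*h(-4) = (-373 + 188)*(-105/2*(-4)) = -185*210 = -38850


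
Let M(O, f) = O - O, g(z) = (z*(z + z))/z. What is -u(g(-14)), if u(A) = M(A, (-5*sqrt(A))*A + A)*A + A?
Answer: 28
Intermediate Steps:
g(z) = 2*z (g(z) = (z*(2*z))/z = (2*z**2)/z = 2*z)
M(O, f) = 0
u(A) = A (u(A) = 0*A + A = 0 + A = A)
-u(g(-14)) = -2*(-14) = -1*(-28) = 28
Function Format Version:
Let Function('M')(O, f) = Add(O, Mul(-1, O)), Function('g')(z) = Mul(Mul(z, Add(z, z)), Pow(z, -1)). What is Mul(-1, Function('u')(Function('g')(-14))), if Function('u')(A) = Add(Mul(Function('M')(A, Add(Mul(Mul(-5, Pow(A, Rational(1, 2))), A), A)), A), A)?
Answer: 28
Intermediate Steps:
Function('g')(z) = Mul(2, z) (Function('g')(z) = Mul(Mul(z, Mul(2, z)), Pow(z, -1)) = Mul(Mul(2, Pow(z, 2)), Pow(z, -1)) = Mul(2, z))
Function('M')(O, f) = 0
Function('u')(A) = A (Function('u')(A) = Add(Mul(0, A), A) = Add(0, A) = A)
Mul(-1, Function('u')(Function('g')(-14))) = Mul(-1, Mul(2, -14)) = Mul(-1, -28) = 28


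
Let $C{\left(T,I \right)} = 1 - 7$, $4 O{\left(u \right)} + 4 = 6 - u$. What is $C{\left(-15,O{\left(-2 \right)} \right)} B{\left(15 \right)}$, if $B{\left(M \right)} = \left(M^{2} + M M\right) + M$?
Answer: $-2790$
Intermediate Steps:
$O{\left(u \right)} = \frac{1}{2} - \frac{u}{4}$ ($O{\left(u \right)} = -1 + \frac{6 - u}{4} = -1 - \left(- \frac{3}{2} + \frac{u}{4}\right) = \frac{1}{2} - \frac{u}{4}$)
$C{\left(T,I \right)} = -6$ ($C{\left(T,I \right)} = 1 - 7 = -6$)
$B{\left(M \right)} = M + 2 M^{2}$ ($B{\left(M \right)} = \left(M^{2} + M^{2}\right) + M = 2 M^{2} + M = M + 2 M^{2}$)
$C{\left(-15,O{\left(-2 \right)} \right)} B{\left(15 \right)} = - 6 \cdot 15 \left(1 + 2 \cdot 15\right) = - 6 \cdot 15 \left(1 + 30\right) = - 6 \cdot 15 \cdot 31 = \left(-6\right) 465 = -2790$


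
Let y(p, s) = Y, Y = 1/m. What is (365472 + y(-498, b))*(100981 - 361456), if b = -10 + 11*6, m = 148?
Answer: -14089055502075/148 ≈ -9.5196e+10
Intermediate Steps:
Y = 1/148 ≈ 0.0067568
b = 56 (b = -10 + 66 = 56)
y(p, s) = 1/148
(365472 + y(-498, b))*(100981 - 361456) = (365472 + 1/148)*(100981 - 361456) = (54089857/148)*(-260475) = -14089055502075/148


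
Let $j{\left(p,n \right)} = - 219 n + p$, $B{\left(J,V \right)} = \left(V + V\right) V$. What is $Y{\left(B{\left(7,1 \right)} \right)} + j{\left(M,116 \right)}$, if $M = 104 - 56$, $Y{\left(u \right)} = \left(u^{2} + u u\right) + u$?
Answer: $-25346$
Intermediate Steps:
$B{\left(J,V \right)} = 2 V^{2}$ ($B{\left(J,V \right)} = 2 V V = 2 V^{2}$)
$Y{\left(u \right)} = u + 2 u^{2}$ ($Y{\left(u \right)} = \left(u^{2} + u^{2}\right) + u = 2 u^{2} + u = u + 2 u^{2}$)
$M = 48$ ($M = 104 - 56 = 48$)
$j{\left(p,n \right)} = p - 219 n$
$Y{\left(B{\left(7,1 \right)} \right)} + j{\left(M,116 \right)} = 2 \cdot 1^{2} \left(1 + 2 \cdot 2 \cdot 1^{2}\right) + \left(48 - 25404\right) = 2 \cdot 1 \left(1 + 2 \cdot 2 \cdot 1\right) + \left(48 - 25404\right) = 2 \left(1 + 2 \cdot 2\right) - 25356 = 2 \left(1 + 4\right) - 25356 = 2 \cdot 5 - 25356 = 10 - 25356 = -25346$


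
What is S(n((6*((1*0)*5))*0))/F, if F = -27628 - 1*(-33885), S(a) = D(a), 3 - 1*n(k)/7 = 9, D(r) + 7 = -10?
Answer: -17/6257 ≈ -0.0027170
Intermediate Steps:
D(r) = -17 (D(r) = -7 - 10 = -17)
n(k) = -42 (n(k) = 21 - 7*9 = 21 - 63 = -42)
S(a) = -17
F = 6257 (F = -27628 + 33885 = 6257)
S(n((6*((1*0)*5))*0))/F = -17/6257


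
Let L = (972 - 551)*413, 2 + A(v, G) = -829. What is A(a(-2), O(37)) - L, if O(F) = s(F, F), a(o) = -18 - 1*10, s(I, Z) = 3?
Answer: -174704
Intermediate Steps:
a(o) = -28 (a(o) = -18 - 10 = -28)
O(F) = 3
A(v, G) = -831 (A(v, G) = -2 - 829 = -831)
L = 173873 (L = 421*413 = 173873)
A(a(-2), O(37)) - L = -831 - 1*173873 = -831 - 173873 = -174704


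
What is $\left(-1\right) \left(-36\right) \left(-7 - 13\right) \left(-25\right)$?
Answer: $18000$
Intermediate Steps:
$\left(-1\right) \left(-36\right) \left(-7 - 13\right) \left(-25\right) = 36 \left(-7 - 13\right) \left(-25\right) = 36 \left(-20\right) \left(-25\right) = \left(-720\right) \left(-25\right) = 18000$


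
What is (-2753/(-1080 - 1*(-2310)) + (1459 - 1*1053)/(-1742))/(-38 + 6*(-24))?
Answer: 2647553/194982060 ≈ 0.013578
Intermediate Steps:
(-2753/(-1080 - 1*(-2310)) + (1459 - 1*1053)/(-1742))/(-38 + 6*(-24)) = (-2753/(-1080 + 2310) + (1459 - 1053)*(-1/1742))/(-38 - 144) = (-2753/1230 + 406*(-1/1742))/(-182) = (-2753*1/1230 - 203/871)*(-1/182) = (-2753/1230 - 203/871)*(-1/182) = -2647553/1071330*(-1/182) = 2647553/194982060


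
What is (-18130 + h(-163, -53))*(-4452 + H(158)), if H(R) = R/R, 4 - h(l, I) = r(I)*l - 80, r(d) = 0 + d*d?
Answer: -1957643271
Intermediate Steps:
r(d) = d**2 (r(d) = 0 + d**2 = d**2)
h(l, I) = 84 - l*I**2 (h(l, I) = 4 - (I**2*l - 80) = 4 - (l*I**2 - 80) = 4 - (-80 + l*I**2) = 4 + (80 - l*I**2) = 84 - l*I**2)
H(R) = 1
(-18130 + h(-163, -53))*(-4452 + H(158)) = (-18130 + (84 - 1*(-163)*(-53)**2))*(-4452 + 1) = (-18130 + (84 - 1*(-163)*2809))*(-4451) = (-18130 + (84 + 457867))*(-4451) = (-18130 + 457951)*(-4451) = 439821*(-4451) = -1957643271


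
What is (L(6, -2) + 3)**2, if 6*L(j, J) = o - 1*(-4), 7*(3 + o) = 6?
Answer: 19321/1764 ≈ 10.953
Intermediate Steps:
o = -15/7 (o = -3 + (1/7)*6 = -3 + 6/7 = -15/7 ≈ -2.1429)
L(j, J) = 13/42 (L(j, J) = (-15/7 - 1*(-4))/6 = (-15/7 + 4)/6 = (1/6)*(13/7) = 13/42)
(L(6, -2) + 3)**2 = (13/42 + 3)**2 = (139/42)**2 = 19321/1764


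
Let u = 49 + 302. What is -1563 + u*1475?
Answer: 516162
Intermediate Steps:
u = 351
-1563 + u*1475 = -1563 + 351*1475 = -1563 + 517725 = 516162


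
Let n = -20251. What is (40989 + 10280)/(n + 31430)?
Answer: 51269/11179 ≈ 4.5862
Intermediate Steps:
(40989 + 10280)/(n + 31430) = (40989 + 10280)/(-20251 + 31430) = 51269/11179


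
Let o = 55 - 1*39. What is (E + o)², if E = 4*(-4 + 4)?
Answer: 256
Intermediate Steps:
E = 0 (E = 4*0 = 0)
o = 16 (o = 55 - 39 = 16)
(E + o)² = (0 + 16)² = 16² = 256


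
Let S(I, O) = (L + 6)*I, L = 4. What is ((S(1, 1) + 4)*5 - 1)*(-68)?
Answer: -4692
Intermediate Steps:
S(I, O) = 10*I (S(I, O) = (4 + 6)*I = 10*I)
((S(1, 1) + 4)*5 - 1)*(-68) = ((10*1 + 4)*5 - 1)*(-68) = ((10 + 4)*5 - 1)*(-68) = (14*5 - 1)*(-68) = (70 - 1)*(-68) = 69*(-68) = -4692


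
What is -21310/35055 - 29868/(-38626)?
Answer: 22390268/135403443 ≈ 0.16536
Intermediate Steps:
-21310/35055 - 29868/(-38626) = -21310*1/35055 - 29868*(-1/38626) = -4262/7011 + 14934/19313 = 22390268/135403443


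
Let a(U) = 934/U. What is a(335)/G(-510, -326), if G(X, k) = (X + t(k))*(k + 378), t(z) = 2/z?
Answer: -76121/724071010 ≈ -0.00010513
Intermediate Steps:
G(X, k) = (378 + k)*(X + 2/k) (G(X, k) = (X + 2/k)*(k + 378) = (X + 2/k)*(378 + k) = (378 + k)*(X + 2/k))
a(335)/G(-510, -326) = (934/335)/(2 + 378*(-510) + 756/(-326) - 510*(-326)) = (934*(1/335))/(2 - 192780 + 756*(-1/326) + 166260) = 934/(335*(2 - 192780 - 378/163 + 166260)) = 934/(335*(-4322812/163)) = (934/335)*(-163/4322812) = -76121/724071010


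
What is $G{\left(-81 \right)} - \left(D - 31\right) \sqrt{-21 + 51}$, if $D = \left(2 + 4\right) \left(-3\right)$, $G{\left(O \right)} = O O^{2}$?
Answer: $-531441 + 49 \sqrt{30} \approx -5.3117 \cdot 10^{5}$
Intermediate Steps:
$G{\left(O \right)} = O^{3}$
$D = -18$ ($D = 6 \left(-3\right) = -18$)
$G{\left(-81 \right)} - \left(D - 31\right) \sqrt{-21 + 51} = \left(-81\right)^{3} - \left(-18 - 31\right) \sqrt{-21 + 51} = -531441 - - 49 \sqrt{30} = -531441 + 49 \sqrt{30}$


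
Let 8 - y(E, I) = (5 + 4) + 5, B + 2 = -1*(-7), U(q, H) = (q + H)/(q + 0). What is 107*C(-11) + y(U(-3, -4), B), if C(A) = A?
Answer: -1183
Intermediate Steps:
U(q, H) = (H + q)/q
B = 5 (B = -2 - 1*(-7) = -2 + 7 = 5)
y(E, I) = -6 (y(E, I) = 8 - ((5 + 4) + 5) = 8 - (9 + 5) = 8 - 1*14 = 8 - 14 = -6)
107*C(-11) + y(U(-3, -4), B) = 107*(-11) - 6 = -1177 - 6 = -1183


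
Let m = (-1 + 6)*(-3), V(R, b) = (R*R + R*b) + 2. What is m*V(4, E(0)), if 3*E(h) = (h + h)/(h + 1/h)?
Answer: -270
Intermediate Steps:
E(h) = 2*h/(3*(h + 1/h)) (E(h) = ((h + h)/(h + 1/h))/3 = ((2*h)/(h + 1/h))/3 = (2*h/(h + 1/h))/3 = 2*h/(3*(h + 1/h)))
V(R, b) = 2 + R² + R*b (V(R, b) = (R² + R*b) + 2 = 2 + R² + R*b)
m = -15 (m = 5*(-3) = -15)
m*V(4, E(0)) = -15*(2 + 4² + 4*((⅔)*0²/(1 + 0²))) = -15*(2 + 16 + 4*((⅔)*0/(1 + 0))) = -15*(2 + 16 + 4*((⅔)*0/1)) = -15*(2 + 16 + 4*((⅔)*0*1)) = -15*(2 + 16 + 4*0) = -15*(2 + 16 + 0) = -15*18 = -270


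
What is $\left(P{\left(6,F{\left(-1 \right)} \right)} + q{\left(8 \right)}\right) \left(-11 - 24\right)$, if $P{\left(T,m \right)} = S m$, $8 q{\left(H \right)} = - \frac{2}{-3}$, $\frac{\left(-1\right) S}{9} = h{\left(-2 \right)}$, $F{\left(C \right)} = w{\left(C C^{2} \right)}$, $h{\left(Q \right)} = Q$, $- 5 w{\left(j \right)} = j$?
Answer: $- \frac{1547}{12} \approx -128.92$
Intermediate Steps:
$w{\left(j \right)} = - \frac{j}{5}$
$F{\left(C \right)} = - \frac{C^{3}}{5}$ ($F{\left(C \right)} = - \frac{C C^{2}}{5} = - \frac{C^{3}}{5}$)
$S = 18$ ($S = \left(-9\right) \left(-2\right) = 18$)
$q{\left(H \right)} = \frac{1}{12}$ ($q{\left(H \right)} = \frac{\left(-2\right) \frac{1}{-3}}{8} = \frac{\left(-2\right) \left(- \frac{1}{3}\right)}{8} = \frac{1}{8} \cdot \frac{2}{3} = \frac{1}{12}$)
$P{\left(T,m \right)} = 18 m$
$\left(P{\left(6,F{\left(-1 \right)} \right)} + q{\left(8 \right)}\right) \left(-11 - 24\right) = \left(18 \left(- \frac{\left(-1\right)^{3}}{5}\right) + \frac{1}{12}\right) \left(-11 - 24\right) = \left(18 \left(\left(- \frac{1}{5}\right) \left(-1\right)\right) + \frac{1}{12}\right) \left(-11 - 24\right) = \left(18 \cdot \frac{1}{5} + \frac{1}{12}\right) \left(-35\right) = \left(\frac{18}{5} + \frac{1}{12}\right) \left(-35\right) = \frac{221}{60} \left(-35\right) = - \frac{1547}{12}$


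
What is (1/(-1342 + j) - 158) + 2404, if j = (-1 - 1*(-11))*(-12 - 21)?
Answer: 3755311/1672 ≈ 2246.0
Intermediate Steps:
j = -330 (j = (-1 + 11)*(-33) = 10*(-33) = -330)
(1/(-1342 + j) - 158) + 2404 = (1/(-1342 - 330) - 158) + 2404 = (1/(-1672) - 158) + 2404 = (-1/1672 - 158) + 2404 = -264177/1672 + 2404 = 3755311/1672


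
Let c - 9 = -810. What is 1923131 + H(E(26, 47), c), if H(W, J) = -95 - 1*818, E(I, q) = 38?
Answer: 1922218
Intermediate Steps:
c = -801 (c = 9 - 810 = -801)
H(W, J) = -913 (H(W, J) = -95 - 818 = -913)
1923131 + H(E(26, 47), c) = 1923131 - 913 = 1922218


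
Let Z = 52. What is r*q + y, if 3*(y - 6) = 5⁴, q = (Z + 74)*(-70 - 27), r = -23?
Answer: 843961/3 ≈ 2.8132e+5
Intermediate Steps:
q = -12222 (q = (52 + 74)*(-70 - 27) = 126*(-97) = -12222)
y = 643/3 (y = 6 + (⅓)*5⁴ = 6 + (⅓)*625 = 6 + 625/3 = 643/3 ≈ 214.33)
r*q + y = -23*(-12222) + 643/3 = 281106 + 643/3 = 843961/3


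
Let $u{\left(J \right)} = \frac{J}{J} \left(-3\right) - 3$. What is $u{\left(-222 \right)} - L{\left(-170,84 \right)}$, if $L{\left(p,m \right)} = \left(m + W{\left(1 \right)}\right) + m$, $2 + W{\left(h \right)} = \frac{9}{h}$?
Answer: $-181$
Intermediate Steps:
$u{\left(J \right)} = -6$ ($u{\left(J \right)} = 1 \left(-3\right) - 3 = -3 - 3 = -6$)
$W{\left(h \right)} = -2 + \frac{9}{h}$
$L{\left(p,m \right)} = 7 + 2 m$ ($L{\left(p,m \right)} = \left(m - \left(2 - \frac{9}{1}\right)\right) + m = \left(m + \left(-2 + 9 \cdot 1\right)\right) + m = \left(m + \left(-2 + 9\right)\right) + m = \left(m + 7\right) + m = \left(7 + m\right) + m = 7 + 2 m$)
$u{\left(-222 \right)} - L{\left(-170,84 \right)} = -6 - \left(7 + 2 \cdot 84\right) = -6 - \left(7 + 168\right) = -6 - 175 = -181$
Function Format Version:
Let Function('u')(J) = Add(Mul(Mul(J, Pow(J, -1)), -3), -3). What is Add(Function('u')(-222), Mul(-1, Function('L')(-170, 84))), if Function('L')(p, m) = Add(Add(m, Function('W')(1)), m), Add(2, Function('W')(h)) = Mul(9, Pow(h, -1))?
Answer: -181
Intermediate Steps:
Function('u')(J) = -6 (Function('u')(J) = Add(Mul(1, -3), -3) = Add(-3, -3) = -6)
Function('W')(h) = Add(-2, Mul(9, Pow(h, -1)))
Function('L')(p, m) = Add(7, Mul(2, m)) (Function('L')(p, m) = Add(Add(m, Add(-2, Mul(9, Pow(1, -1)))), m) = Add(Add(m, Add(-2, Mul(9, 1))), m) = Add(Add(m, Add(-2, 9)), m) = Add(Add(m, 7), m) = Add(Add(7, m), m) = Add(7, Mul(2, m)))
Add(Function('u')(-222), Mul(-1, Function('L')(-170, 84))) = Add(-6, Mul(-1, Add(7, Mul(2, 84)))) = Add(-6, Mul(-1, Add(7, 168))) = Add(-6, Mul(-1, 175)) = Add(-6, -175) = -181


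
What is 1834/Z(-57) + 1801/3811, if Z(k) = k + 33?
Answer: -3473075/45732 ≈ -75.944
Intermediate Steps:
Z(k) = 33 + k
1834/Z(-57) + 1801/3811 = 1834/(33 - 57) + 1801/3811 = 1834/(-24) + 1801*(1/3811) = 1834*(-1/24) + 1801/3811 = -917/12 + 1801/3811 = -3473075/45732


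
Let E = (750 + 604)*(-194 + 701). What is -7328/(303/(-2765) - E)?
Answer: 20261920/1898111973 ≈ 0.010675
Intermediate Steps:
E = 686478 (E = 1354*507 = 686478)
-7328/(303/(-2765) - E) = -7328/(303/(-2765) - 1*686478) = -7328/(303*(-1/2765) - 686478) = -7328/(-303/2765 - 686478) = -7328/(-1898111973/2765) = -7328*(-2765/1898111973) = 20261920/1898111973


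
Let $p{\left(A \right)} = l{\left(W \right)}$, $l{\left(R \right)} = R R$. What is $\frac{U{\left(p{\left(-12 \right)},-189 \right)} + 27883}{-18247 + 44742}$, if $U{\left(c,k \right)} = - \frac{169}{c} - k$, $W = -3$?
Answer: $\frac{252479}{238455} \approx 1.0588$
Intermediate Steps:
$l{\left(R \right)} = R^{2}$
$p{\left(A \right)} = 9$ ($p{\left(A \right)} = \left(-3\right)^{2} = 9$)
$U{\left(c,k \right)} = - k - \frac{169}{c}$
$\frac{U{\left(p{\left(-12 \right)},-189 \right)} + 27883}{-18247 + 44742} = \frac{\left(\left(-1\right) \left(-189\right) - \frac{169}{9}\right) + 27883}{-18247 + 44742} = \frac{\left(189 - \frac{169}{9}\right) + 27883}{26495} = \left(\left(189 - \frac{169}{9}\right) + 27883\right) \frac{1}{26495} = \left(\frac{1532}{9} + 27883\right) \frac{1}{26495} = \frac{252479}{9} \cdot \frac{1}{26495} = \frac{252479}{238455}$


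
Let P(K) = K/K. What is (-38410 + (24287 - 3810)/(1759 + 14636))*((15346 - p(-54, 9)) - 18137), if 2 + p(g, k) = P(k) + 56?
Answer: 1792158852158/16395 ≈ 1.0931e+8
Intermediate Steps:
P(K) = 1
p(g, k) = 55 (p(g, k) = -2 + (1 + 56) = -2 + 57 = 55)
(-38410 + (24287 - 3810)/(1759 + 14636))*((15346 - p(-54, 9)) - 18137) = (-38410 + (24287 - 3810)/(1759 + 14636))*((15346 - 1*55) - 18137) = (-38410 + 20477/16395)*((15346 - 55) - 18137) = (-38410 + 20477*(1/16395))*(15291 - 18137) = (-38410 + 20477/16395)*(-2846) = -629711473/16395*(-2846) = 1792158852158/16395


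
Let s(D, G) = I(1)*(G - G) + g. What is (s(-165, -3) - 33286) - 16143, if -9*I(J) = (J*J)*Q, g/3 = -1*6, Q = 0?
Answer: -49447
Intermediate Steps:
g = -18 (g = 3*(-1*6) = 3*(-6) = -18)
I(J) = 0 (I(J) = -J*J*0/9 = -J²*0/9 = -⅑*0 = 0)
s(D, G) = -18 (s(D, G) = 0*(G - G) - 18 = 0*0 - 18 = 0 - 18 = -18)
(s(-165, -3) - 33286) - 16143 = (-18 - 33286) - 16143 = -33304 - 16143 = -49447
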